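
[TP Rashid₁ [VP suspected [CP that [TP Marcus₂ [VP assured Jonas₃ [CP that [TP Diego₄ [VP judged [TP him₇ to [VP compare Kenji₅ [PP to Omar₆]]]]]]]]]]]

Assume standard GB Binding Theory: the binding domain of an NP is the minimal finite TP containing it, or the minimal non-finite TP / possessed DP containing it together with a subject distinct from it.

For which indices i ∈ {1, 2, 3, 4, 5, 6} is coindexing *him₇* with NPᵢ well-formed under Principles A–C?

{1, 2, 3}

*him* is a pronoun, so Principle B applies: it must be free in its binding domain.
Binding domain of *him₇*: the embedded TP, whose subject is Diego₄.
*Rashid₁* c-commands the pronoun but from outside its binding domain, and is not c-commanded by it → coindexation permitted.
*Marcus₂* c-commands the pronoun but from outside its binding domain, and is not c-commanded by it → coindexation permitted.
*Jonas₃* c-commands the pronoun but from outside its binding domain, and is not c-commanded by it → coindexation permitted.
*Diego₄* c-commands the pronoun within its binding domain → coindexation would violate Principle B.
*Kenji₅*: the pronoun c-commands this R-expression → coindexation would violate Principle C on *Kenji₅*.
*Omar₆*: the pronoun c-commands this R-expression → coindexation would violate Principle C on *Omar₆*.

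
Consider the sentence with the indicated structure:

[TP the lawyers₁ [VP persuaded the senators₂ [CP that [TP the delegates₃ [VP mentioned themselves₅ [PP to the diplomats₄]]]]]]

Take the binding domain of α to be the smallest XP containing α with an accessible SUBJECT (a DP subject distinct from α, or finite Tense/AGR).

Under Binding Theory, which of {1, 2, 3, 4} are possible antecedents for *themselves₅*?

*themselves* is an anaphor, so Principle A applies: it must be bound in its binding domain.
Binding domain of *themselves₅*: the embedded TP, whose subject is the delegates₃.
*the lawyers₁* c-commands the anaphor but is outside its binding domain → cannot satisfy Principle A.
*the senators₂* c-commands the anaphor but is outside its binding domain → cannot satisfy Principle A.
*the delegates₃* c-commands the anaphor within its binding domain → licit binder.
*the diplomats₄* does not c-command the anaphor → cannot bind it.

{3}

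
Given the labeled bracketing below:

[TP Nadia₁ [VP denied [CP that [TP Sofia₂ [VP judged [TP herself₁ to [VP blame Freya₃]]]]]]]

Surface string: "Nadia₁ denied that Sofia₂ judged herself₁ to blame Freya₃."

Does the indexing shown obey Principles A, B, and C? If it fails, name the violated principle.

The two coindexed NPs are *Nadia₁* and *herself₁*.
*herself₁* is an anaphor. Principle A requires it to be bound within its binding domain — the embedded TP, whose subject is Sofia₂.
Within that domain it is c-commanded by *Sofia₂*, which does not share its index.
*Nadia₁* does c-command the anaphor, but from outside its binding domain.
The anaphor is unbound in its domain → Principle A violation.

Principle A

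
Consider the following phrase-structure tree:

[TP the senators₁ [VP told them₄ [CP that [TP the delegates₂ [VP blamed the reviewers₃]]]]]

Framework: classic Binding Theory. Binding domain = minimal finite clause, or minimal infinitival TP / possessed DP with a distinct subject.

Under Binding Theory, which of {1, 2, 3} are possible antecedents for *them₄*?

none

*them* is a pronoun, so Principle B applies: it must be free in its binding domain.
Binding domain of *them₄*: the matrix TP, whose subject is the senators₁.
*the senators₁* c-commands the pronoun within its binding domain → coindexation would violate Principle B.
*the delegates₂*: the pronoun c-commands this R-expression → coindexation would violate Principle C on *the delegates₂*.
*the reviewers₃*: the pronoun c-commands this R-expression → coindexation would violate Principle C on *the reviewers₃*.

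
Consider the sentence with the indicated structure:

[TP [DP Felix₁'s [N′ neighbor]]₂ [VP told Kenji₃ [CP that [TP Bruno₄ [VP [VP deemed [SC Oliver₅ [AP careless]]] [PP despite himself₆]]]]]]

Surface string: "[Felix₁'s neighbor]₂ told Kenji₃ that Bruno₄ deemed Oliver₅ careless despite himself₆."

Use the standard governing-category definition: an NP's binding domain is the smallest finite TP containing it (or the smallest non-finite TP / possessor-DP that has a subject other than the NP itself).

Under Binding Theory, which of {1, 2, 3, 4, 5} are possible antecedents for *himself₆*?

*himself* is an anaphor, so Principle A applies: it must be bound in its binding domain.
Binding domain of *himself₆*: the embedded TP, whose subject is Bruno₄.
*Felix₁* does not c-command the anaphor → cannot bind it.
*[Felix₁'s neighbor]₂* c-commands the anaphor but is outside its binding domain → cannot satisfy Principle A.
*Kenji₃* c-commands the anaphor but is outside its binding domain → cannot satisfy Principle A.
*Bruno₄* c-commands the anaphor within its binding domain → licit binder.
*Oliver₅* does not c-command the anaphor → cannot bind it.

{4}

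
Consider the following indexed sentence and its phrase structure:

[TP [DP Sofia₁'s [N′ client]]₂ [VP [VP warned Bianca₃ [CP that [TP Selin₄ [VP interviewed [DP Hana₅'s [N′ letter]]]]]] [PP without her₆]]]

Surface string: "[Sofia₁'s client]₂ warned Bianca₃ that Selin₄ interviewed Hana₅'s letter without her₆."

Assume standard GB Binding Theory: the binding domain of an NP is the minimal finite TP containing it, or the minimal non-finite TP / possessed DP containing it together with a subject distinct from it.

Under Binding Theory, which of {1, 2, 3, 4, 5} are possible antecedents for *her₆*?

*her* is a pronoun, so Principle B applies: it must be free in its binding domain.
Binding domain of *her₆*: the matrix TP, whose subject is [Sofia₁'s client]₂.
*Sofia₁* and the pronoun do not c-command one another → neither Principle B nor Principle C is at stake; coindexation permitted.
*[Sofia₁'s client]₂* c-commands the pronoun within its binding domain → coindexation would violate Principle B.
*Bianca₃* and the pronoun do not c-command one another → neither Principle B nor Principle C is at stake; coindexation permitted.
*Selin₄* and the pronoun do not c-command one another → neither Principle B nor Principle C is at stake; coindexation permitted.
*Hana₅* and the pronoun do not c-command one another → neither Principle B nor Principle C is at stake; coindexation permitted.

{1, 3, 4, 5}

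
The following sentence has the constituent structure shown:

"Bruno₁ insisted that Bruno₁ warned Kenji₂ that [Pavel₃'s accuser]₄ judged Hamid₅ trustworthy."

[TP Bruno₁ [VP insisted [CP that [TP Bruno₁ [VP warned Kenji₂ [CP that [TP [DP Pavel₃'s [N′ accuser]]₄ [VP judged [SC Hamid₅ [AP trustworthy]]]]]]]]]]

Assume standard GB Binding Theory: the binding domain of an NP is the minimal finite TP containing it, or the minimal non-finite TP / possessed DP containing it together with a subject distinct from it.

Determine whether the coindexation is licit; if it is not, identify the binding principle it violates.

Principle C

The two coindexed NPs are *Bruno₁* (the lower occurrence) and *Bruno₁* (the higher occurrence).
*Bruno₁* (the lower occurrence) is an R-expression. Principle C requires it to be free everywhere.
*Bruno₁* (the higher occurrence) c-commands it and carries the same index.
The R-expression is bound → Principle C violation.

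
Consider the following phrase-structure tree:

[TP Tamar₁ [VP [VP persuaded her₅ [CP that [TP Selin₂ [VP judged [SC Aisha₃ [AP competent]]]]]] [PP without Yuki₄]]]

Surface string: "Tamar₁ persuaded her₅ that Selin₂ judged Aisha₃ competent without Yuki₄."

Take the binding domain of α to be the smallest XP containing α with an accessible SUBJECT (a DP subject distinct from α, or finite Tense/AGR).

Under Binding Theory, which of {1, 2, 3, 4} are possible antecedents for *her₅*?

*her* is a pronoun, so Principle B applies: it must be free in its binding domain.
Binding domain of *her₅*: the matrix TP, whose subject is Tamar₁.
*Tamar₁* c-commands the pronoun within its binding domain → coindexation would violate Principle B.
*Selin₂*: the pronoun c-commands this R-expression → coindexation would violate Principle C on *Selin₂*.
*Aisha₃*: the pronoun c-commands this R-expression → coindexation would violate Principle C on *Aisha₃*.
*Yuki₄* and the pronoun do not c-command one another → neither Principle B nor Principle C is at stake; coindexation permitted.

{4}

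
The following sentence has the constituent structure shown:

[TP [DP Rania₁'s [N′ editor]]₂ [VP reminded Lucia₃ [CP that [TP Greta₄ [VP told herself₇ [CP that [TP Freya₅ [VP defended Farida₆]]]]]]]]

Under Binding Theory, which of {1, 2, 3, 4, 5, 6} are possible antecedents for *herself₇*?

{4}

*herself* is an anaphor, so Principle A applies: it must be bound in its binding domain.
Binding domain of *herself₇*: the embedded TP, whose subject is Greta₄.
*Rania₁* does not c-command the anaphor → cannot bind it.
*[Rania₁'s editor]₂* c-commands the anaphor but is outside its binding domain → cannot satisfy Principle A.
*Lucia₃* c-commands the anaphor but is outside its binding domain → cannot satisfy Principle A.
*Greta₄* c-commands the anaphor within its binding domain → licit binder.
*Freya₅* does not c-command the anaphor → cannot bind it.
*Farida₆* does not c-command the anaphor → cannot bind it.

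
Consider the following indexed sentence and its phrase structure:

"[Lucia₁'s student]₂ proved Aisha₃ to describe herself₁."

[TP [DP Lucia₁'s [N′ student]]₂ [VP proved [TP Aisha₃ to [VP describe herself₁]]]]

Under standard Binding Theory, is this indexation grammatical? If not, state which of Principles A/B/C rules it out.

Principle A

The two coindexed NPs are *Lucia₁* and *herself₁*.
*herself₁* is an anaphor. Principle A requires it to be bound within its binding domain — the embedded TP, whose subject is Aisha₃.
Within that domain it is c-commanded by *Aisha₃*, which does not share its index.
*Lucia₁* does not c-command the anaphor at all.
The anaphor is unbound in its domain → Principle A violation.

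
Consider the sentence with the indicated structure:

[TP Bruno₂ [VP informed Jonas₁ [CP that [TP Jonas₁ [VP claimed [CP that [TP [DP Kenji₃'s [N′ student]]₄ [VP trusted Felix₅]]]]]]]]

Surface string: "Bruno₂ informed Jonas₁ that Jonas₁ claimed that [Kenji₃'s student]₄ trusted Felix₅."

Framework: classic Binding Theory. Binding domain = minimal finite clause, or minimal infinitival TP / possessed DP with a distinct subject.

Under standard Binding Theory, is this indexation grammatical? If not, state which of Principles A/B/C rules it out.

The two coindexed NPs are *Jonas₁* (the lower occurrence) and *Jonas₁* (the higher occurrence).
*Jonas₁* (the lower occurrence) is an R-expression. Principle C requires it to be free everywhere.
*Jonas₁* (the higher occurrence) c-commands it and carries the same index.
The R-expression is bound → Principle C violation.

Principle C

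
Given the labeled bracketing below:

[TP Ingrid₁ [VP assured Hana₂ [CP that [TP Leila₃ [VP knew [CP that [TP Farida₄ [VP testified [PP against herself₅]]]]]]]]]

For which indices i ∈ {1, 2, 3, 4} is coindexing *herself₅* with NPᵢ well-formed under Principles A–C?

*herself* is an anaphor, so Principle A applies: it must be bound in its binding domain.
Binding domain of *herself₅*: the embedded TP, whose subject is Farida₄.
*Ingrid₁* c-commands the anaphor but is outside its binding domain → cannot satisfy Principle A.
*Hana₂* c-commands the anaphor but is outside its binding domain → cannot satisfy Principle A.
*Leila₃* c-commands the anaphor but is outside its binding domain → cannot satisfy Principle A.
*Farida₄* c-commands the anaphor within its binding domain → licit binder.

{4}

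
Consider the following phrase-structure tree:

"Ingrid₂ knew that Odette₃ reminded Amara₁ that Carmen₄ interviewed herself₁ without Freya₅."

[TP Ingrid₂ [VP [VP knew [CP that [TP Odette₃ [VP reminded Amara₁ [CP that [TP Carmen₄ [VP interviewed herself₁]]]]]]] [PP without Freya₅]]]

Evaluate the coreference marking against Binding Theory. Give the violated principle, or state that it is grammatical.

Principle A

The two coindexed NPs are *Amara₁* and *herself₁*.
*herself₁* is an anaphor. Principle A requires it to be bound within its binding domain — the embedded TP, whose subject is Carmen₄.
Within that domain it is c-commanded by *Carmen₄*, which does not share its index.
*Amara₁* does c-command the anaphor, but from outside its binding domain.
The anaphor is unbound in its domain → Principle A violation.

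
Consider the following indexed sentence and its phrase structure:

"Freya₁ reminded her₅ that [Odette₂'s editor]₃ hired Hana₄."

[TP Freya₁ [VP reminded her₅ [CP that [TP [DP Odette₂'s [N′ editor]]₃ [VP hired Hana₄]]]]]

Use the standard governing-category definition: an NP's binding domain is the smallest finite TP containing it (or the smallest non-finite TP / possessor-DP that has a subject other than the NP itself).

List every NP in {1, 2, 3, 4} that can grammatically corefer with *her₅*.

none

*her* is a pronoun, so Principle B applies: it must be free in its binding domain.
Binding domain of *her₅*: the matrix TP, whose subject is Freya₁.
*Freya₁* c-commands the pronoun within its binding domain → coindexation would violate Principle B.
*Odette₂*: the pronoun c-commands this R-expression → coindexation would violate Principle C on *Odette₂*.
*[Odette₂'s editor]₃*: the pronoun c-commands this R-expression → coindexation would violate Principle C on *[Odette₂'s editor]₃*.
*Hana₄*: the pronoun c-commands this R-expression → coindexation would violate Principle C on *Hana₄*.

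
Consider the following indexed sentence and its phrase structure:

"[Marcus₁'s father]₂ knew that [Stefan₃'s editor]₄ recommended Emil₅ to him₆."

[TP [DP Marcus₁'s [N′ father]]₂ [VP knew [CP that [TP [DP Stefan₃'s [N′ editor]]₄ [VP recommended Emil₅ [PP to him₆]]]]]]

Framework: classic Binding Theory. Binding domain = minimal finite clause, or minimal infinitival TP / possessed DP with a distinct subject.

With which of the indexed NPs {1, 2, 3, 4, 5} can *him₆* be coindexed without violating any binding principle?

{1, 2, 3}

*him* is a pronoun, so Principle B applies: it must be free in its binding domain.
Binding domain of *him₆*: the embedded TP, whose subject is [Stefan₃'s editor]₄.
*Marcus₁* and the pronoun do not c-command one another → neither Principle B nor Principle C is at stake; coindexation permitted.
*[Marcus₁'s father]₂* c-commands the pronoun but from outside its binding domain, and is not c-commanded by it → coindexation permitted.
*Stefan₃* and the pronoun do not c-command one another → neither Principle B nor Principle C is at stake; coindexation permitted.
*[Stefan₃'s editor]₄* c-commands the pronoun within its binding domain → coindexation would violate Principle B.
*Emil₅* c-commands the pronoun within its binding domain → coindexation would violate Principle B.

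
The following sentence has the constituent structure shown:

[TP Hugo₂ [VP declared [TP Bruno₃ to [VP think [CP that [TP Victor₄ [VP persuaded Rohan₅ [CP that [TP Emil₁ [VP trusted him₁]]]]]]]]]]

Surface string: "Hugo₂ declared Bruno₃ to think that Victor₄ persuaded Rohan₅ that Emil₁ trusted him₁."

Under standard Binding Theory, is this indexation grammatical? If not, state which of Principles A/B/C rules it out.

The two coindexed NPs are *Emil₁* and *him₁*.
*him₁* is a pronoun. Its binding domain is the embedded TP, whose subject is Emil₁.
*Emil₁* c-commands it within that domain and carries the same index.
The pronoun is locally bound → Principle B violation.

Principle B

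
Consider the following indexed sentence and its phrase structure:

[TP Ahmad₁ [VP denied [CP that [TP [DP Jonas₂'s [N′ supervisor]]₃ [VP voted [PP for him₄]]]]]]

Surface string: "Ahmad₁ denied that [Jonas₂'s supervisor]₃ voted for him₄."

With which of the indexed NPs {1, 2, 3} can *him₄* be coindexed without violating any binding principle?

*him* is a pronoun, so Principle B applies: it must be free in its binding domain.
Binding domain of *him₄*: the embedded TP, whose subject is [Jonas₂'s supervisor]₃.
*Ahmad₁* c-commands the pronoun but from outside its binding domain, and is not c-commanded by it → coindexation permitted.
*Jonas₂* and the pronoun do not c-command one another → neither Principle B nor Principle C is at stake; coindexation permitted.
*[Jonas₂'s supervisor]₃* c-commands the pronoun within its binding domain → coindexation would violate Principle B.

{1, 2}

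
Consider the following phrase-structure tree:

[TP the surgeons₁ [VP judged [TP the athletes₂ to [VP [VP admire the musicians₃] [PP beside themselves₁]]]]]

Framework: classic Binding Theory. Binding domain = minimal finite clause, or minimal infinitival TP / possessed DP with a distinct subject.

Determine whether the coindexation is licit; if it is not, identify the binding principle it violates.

Principle A

The two coindexed NPs are *the surgeons₁* and *themselves₁*.
*themselves₁* is an anaphor. Principle A requires it to be bound within its binding domain — the embedded TP, whose subject is the athletes₂.
Within that domain it is c-commanded by *the athletes₂*, which does not share its index.
*the surgeons₁* does c-command the anaphor, but from outside its binding domain.
The anaphor is unbound in its domain → Principle A violation.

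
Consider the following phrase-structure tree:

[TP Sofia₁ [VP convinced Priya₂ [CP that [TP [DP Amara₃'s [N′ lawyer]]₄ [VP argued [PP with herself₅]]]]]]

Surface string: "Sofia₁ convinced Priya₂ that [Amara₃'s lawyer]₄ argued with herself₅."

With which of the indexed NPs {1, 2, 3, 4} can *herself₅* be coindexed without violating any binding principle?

{4}

*herself* is an anaphor, so Principle A applies: it must be bound in its binding domain.
Binding domain of *herself₅*: the embedded TP, whose subject is [Amara₃'s lawyer]₄.
*Sofia₁* c-commands the anaphor but is outside its binding domain → cannot satisfy Principle A.
*Priya₂* c-commands the anaphor but is outside its binding domain → cannot satisfy Principle A.
*Amara₃* does not c-command the anaphor → cannot bind it.
*[Amara₃'s lawyer]₄* c-commands the anaphor within its binding domain → licit binder.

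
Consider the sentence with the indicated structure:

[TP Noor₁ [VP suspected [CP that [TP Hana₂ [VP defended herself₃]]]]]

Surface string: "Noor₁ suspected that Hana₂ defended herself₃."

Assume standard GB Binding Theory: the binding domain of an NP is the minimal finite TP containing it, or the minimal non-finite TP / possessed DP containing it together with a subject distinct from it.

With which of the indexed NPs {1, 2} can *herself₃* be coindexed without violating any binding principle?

{2}

*herself* is an anaphor, so Principle A applies: it must be bound in its binding domain.
Binding domain of *herself₃*: the embedded TP, whose subject is Hana₂.
*Noor₁* c-commands the anaphor but is outside its binding domain → cannot satisfy Principle A.
*Hana₂* c-commands the anaphor within its binding domain → licit binder.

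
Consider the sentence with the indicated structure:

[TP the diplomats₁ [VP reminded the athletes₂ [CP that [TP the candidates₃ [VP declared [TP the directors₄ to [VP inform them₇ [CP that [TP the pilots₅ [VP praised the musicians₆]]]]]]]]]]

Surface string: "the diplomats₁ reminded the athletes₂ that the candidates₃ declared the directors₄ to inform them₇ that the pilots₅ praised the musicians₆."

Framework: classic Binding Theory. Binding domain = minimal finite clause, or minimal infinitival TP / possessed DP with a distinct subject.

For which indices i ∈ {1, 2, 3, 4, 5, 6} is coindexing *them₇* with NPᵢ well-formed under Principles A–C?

{1, 2, 3}

*them* is a pronoun, so Principle B applies: it must be free in its binding domain.
Binding domain of *them₇*: the embedded TP, whose subject is the directors₄.
*the diplomats₁* c-commands the pronoun but from outside its binding domain, and is not c-commanded by it → coindexation permitted.
*the athletes₂* c-commands the pronoun but from outside its binding domain, and is not c-commanded by it → coindexation permitted.
*the candidates₃* c-commands the pronoun but from outside its binding domain, and is not c-commanded by it → coindexation permitted.
*the directors₄* c-commands the pronoun within its binding domain → coindexation would violate Principle B.
*the pilots₅*: the pronoun c-commands this R-expression → coindexation would violate Principle C on *the pilots₅*.
*the musicians₆*: the pronoun c-commands this R-expression → coindexation would violate Principle C on *the musicians₆*.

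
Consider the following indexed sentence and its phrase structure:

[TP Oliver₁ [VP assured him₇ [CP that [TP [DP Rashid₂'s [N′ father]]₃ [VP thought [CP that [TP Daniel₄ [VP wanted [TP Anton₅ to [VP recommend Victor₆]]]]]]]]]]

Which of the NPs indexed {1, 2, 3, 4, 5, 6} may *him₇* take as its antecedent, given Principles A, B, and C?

*him* is a pronoun, so Principle B applies: it must be free in its binding domain.
Binding domain of *him₇*: the matrix TP, whose subject is Oliver₁.
*Oliver₁* c-commands the pronoun within its binding domain → coindexation would violate Principle B.
*Rashid₂*: the pronoun c-commands this R-expression → coindexation would violate Principle C on *Rashid₂*.
*[Rashid₂'s father]₃*: the pronoun c-commands this R-expression → coindexation would violate Principle C on *[Rashid₂'s father]₃*.
*Daniel₄*: the pronoun c-commands this R-expression → coindexation would violate Principle C on *Daniel₄*.
*Anton₅*: the pronoun c-commands this R-expression → coindexation would violate Principle C on *Anton₅*.
*Victor₆*: the pronoun c-commands this R-expression → coindexation would violate Principle C on *Victor₆*.

none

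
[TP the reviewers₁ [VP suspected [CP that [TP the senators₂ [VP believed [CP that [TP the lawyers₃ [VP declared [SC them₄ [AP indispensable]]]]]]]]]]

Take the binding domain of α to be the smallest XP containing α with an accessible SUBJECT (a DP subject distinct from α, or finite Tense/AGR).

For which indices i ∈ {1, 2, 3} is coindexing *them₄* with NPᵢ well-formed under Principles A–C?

{1, 2}

*them* is a pronoun, so Principle B applies: it must be free in its binding domain.
Binding domain of *them₄*: the embedded TP, whose subject is the lawyers₃.
*the reviewers₁* c-commands the pronoun but from outside its binding domain, and is not c-commanded by it → coindexation permitted.
*the senators₂* c-commands the pronoun but from outside its binding domain, and is not c-commanded by it → coindexation permitted.
*the lawyers₃* c-commands the pronoun within its binding domain → coindexation would violate Principle B.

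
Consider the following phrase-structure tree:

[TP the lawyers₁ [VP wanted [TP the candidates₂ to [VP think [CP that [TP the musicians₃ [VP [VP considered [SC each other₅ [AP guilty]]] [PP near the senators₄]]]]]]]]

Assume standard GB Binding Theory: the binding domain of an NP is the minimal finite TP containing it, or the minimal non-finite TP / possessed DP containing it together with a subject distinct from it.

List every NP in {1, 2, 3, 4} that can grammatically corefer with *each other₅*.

{3}

*each other* is an anaphor, so Principle A applies: it must be bound in its binding domain.
Binding domain of *each other₅*: the embedded TP, whose subject is the musicians₃.
*the lawyers₁* c-commands the anaphor but is outside its binding domain → cannot satisfy Principle A.
*the candidates₂* c-commands the anaphor but is outside its binding domain → cannot satisfy Principle A.
*the musicians₃* c-commands the anaphor within its binding domain → licit binder.
*the senators₄* does not c-command the anaphor → cannot bind it.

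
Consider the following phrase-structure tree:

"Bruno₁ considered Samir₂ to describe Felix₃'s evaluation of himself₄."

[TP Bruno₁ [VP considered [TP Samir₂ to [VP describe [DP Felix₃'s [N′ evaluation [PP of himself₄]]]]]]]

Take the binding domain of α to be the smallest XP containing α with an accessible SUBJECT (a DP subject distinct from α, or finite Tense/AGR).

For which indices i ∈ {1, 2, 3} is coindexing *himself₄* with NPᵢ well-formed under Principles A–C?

*himself* is an anaphor, so Principle A applies: it must be bound in its binding domain.
Binding domain of *himself₄*: the possessed DP, whose subject is Felix₃.
*Bruno₁* c-commands the anaphor but is outside its binding domain → cannot satisfy Principle A.
*Samir₂* c-commands the anaphor but is outside its binding domain → cannot satisfy Principle A.
*Felix₃* c-commands the anaphor within its binding domain → licit binder.

{3}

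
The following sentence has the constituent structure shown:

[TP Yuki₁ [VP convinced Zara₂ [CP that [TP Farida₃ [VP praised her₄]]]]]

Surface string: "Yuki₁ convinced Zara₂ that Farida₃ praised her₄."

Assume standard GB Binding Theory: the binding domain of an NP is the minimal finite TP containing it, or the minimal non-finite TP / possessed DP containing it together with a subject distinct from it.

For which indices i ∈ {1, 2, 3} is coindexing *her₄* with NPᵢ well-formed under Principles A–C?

{1, 2}

*her* is a pronoun, so Principle B applies: it must be free in its binding domain.
Binding domain of *her₄*: the embedded TP, whose subject is Farida₃.
*Yuki₁* c-commands the pronoun but from outside its binding domain, and is not c-commanded by it → coindexation permitted.
*Zara₂* c-commands the pronoun but from outside its binding domain, and is not c-commanded by it → coindexation permitted.
*Farida₃* c-commands the pronoun within its binding domain → coindexation would violate Principle B.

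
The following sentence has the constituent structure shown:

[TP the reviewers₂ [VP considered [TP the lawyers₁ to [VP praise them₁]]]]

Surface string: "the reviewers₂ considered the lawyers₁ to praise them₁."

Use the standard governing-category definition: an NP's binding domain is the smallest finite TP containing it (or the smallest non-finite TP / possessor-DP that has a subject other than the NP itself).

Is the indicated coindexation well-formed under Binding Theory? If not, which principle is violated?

Principle B

The two coindexed NPs are *the lawyers₁* and *them₁*.
*them₁* is a pronoun. Its binding domain is the embedded TP, whose subject is the lawyers₁.
*the lawyers₁* c-commands it within that domain and carries the same index.
The pronoun is locally bound → Principle B violation.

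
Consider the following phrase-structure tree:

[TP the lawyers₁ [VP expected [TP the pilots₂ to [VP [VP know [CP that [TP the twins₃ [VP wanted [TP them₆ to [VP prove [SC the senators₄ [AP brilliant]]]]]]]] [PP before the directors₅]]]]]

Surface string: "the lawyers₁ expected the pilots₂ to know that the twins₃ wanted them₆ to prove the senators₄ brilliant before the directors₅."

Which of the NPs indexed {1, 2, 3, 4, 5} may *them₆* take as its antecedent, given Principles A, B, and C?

*them* is a pronoun, so Principle B applies: it must be free in its binding domain.
Binding domain of *them₆*: the embedded TP, whose subject is the twins₃.
*the lawyers₁* c-commands the pronoun but from outside its binding domain, and is not c-commanded by it → coindexation permitted.
*the pilots₂* c-commands the pronoun but from outside its binding domain, and is not c-commanded by it → coindexation permitted.
*the twins₃* c-commands the pronoun within its binding domain → coindexation would violate Principle B.
*the senators₄*: the pronoun c-commands this R-expression → coindexation would violate Principle C on *the senators₄*.
*the directors₅* and the pronoun do not c-command one another → neither Principle B nor Principle C is at stake; coindexation permitted.

{1, 2, 5}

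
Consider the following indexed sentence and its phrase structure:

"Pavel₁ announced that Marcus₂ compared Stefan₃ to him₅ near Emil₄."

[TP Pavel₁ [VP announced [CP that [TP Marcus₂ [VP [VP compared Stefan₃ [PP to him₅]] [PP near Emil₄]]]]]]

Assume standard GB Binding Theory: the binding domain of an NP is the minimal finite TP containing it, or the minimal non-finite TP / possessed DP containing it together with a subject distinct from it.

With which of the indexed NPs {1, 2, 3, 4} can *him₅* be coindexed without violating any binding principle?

*him* is a pronoun, so Principle B applies: it must be free in its binding domain.
Binding domain of *him₅*: the embedded TP, whose subject is Marcus₂.
*Pavel₁* c-commands the pronoun but from outside its binding domain, and is not c-commanded by it → coindexation permitted.
*Marcus₂* c-commands the pronoun within its binding domain → coindexation would violate Principle B.
*Stefan₃* c-commands the pronoun within its binding domain → coindexation would violate Principle B.
*Emil₄* and the pronoun do not c-command one another → neither Principle B nor Principle C is at stake; coindexation permitted.

{1, 4}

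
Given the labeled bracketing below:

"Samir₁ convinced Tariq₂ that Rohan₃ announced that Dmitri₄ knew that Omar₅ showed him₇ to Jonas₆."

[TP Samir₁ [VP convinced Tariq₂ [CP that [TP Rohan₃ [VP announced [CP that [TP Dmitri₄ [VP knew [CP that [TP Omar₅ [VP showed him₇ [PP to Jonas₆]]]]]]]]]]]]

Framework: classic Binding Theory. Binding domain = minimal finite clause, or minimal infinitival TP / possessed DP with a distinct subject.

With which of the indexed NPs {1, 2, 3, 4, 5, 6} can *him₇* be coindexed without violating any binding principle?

*him* is a pronoun, so Principle B applies: it must be free in its binding domain.
Binding domain of *him₇*: the embedded TP, whose subject is Omar₅.
*Samir₁* c-commands the pronoun but from outside its binding domain, and is not c-commanded by it → coindexation permitted.
*Tariq₂* c-commands the pronoun but from outside its binding domain, and is not c-commanded by it → coindexation permitted.
*Rohan₃* c-commands the pronoun but from outside its binding domain, and is not c-commanded by it → coindexation permitted.
*Dmitri₄* c-commands the pronoun but from outside its binding domain, and is not c-commanded by it → coindexation permitted.
*Omar₅* c-commands the pronoun within its binding domain → coindexation would violate Principle B.
*Jonas₆*: the pronoun c-commands this R-expression → coindexation would violate Principle C on *Jonas₆*.

{1, 2, 3, 4}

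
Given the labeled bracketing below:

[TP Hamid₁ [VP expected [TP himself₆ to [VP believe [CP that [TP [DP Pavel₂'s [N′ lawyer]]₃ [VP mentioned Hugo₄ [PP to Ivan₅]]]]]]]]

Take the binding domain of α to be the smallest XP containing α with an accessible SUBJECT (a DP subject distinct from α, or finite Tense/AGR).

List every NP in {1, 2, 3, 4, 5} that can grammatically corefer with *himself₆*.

*himself* is an anaphor, so Principle A applies: it must be bound in its binding domain.
Binding domain of *himself₆*: the matrix TP, whose subject is Hamid₁.
*Hamid₁* c-commands the anaphor within its binding domain → licit binder.
*Pavel₂* does not c-command the anaphor → cannot bind it.
*[Pavel₂'s lawyer]₃* does not c-command the anaphor → cannot bind it.
*Hugo₄* does not c-command the anaphor → cannot bind it.
*Ivan₅* does not c-command the anaphor → cannot bind it.

{1}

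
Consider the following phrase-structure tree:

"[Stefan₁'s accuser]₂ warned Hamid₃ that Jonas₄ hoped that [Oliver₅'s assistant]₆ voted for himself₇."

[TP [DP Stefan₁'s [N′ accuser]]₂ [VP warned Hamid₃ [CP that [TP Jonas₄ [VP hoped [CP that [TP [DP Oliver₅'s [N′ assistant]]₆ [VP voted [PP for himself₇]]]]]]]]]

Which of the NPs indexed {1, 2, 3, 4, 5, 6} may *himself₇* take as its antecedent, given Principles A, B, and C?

*himself* is an anaphor, so Principle A applies: it must be bound in its binding domain.
Binding domain of *himself₇*: the embedded TP, whose subject is [Oliver₅'s assistant]₆.
*Stefan₁* does not c-command the anaphor → cannot bind it.
*[Stefan₁'s accuser]₂* c-commands the anaphor but is outside its binding domain → cannot satisfy Principle A.
*Hamid₃* c-commands the anaphor but is outside its binding domain → cannot satisfy Principle A.
*Jonas₄* c-commands the anaphor but is outside its binding domain → cannot satisfy Principle A.
*Oliver₅* does not c-command the anaphor → cannot bind it.
*[Oliver₅'s assistant]₆* c-commands the anaphor within its binding domain → licit binder.

{6}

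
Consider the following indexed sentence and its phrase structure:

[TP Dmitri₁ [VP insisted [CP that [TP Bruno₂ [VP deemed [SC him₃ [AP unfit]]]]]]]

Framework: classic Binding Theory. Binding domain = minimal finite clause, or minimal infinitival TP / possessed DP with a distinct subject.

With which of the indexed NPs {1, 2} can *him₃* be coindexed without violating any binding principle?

{1}

*him* is a pronoun, so Principle B applies: it must be free in its binding domain.
Binding domain of *him₃*: the embedded TP, whose subject is Bruno₂.
*Dmitri₁* c-commands the pronoun but from outside its binding domain, and is not c-commanded by it → coindexation permitted.
*Bruno₂* c-commands the pronoun within its binding domain → coindexation would violate Principle B.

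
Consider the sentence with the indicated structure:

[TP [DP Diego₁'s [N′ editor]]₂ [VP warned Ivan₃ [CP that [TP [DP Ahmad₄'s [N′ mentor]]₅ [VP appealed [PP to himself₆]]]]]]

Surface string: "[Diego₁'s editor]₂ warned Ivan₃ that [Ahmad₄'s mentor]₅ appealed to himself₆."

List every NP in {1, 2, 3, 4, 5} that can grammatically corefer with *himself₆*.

{5}

*himself* is an anaphor, so Principle A applies: it must be bound in its binding domain.
Binding domain of *himself₆*: the embedded TP, whose subject is [Ahmad₄'s mentor]₅.
*Diego₁* does not c-command the anaphor → cannot bind it.
*[Diego₁'s editor]₂* c-commands the anaphor but is outside its binding domain → cannot satisfy Principle A.
*Ivan₃* c-commands the anaphor but is outside its binding domain → cannot satisfy Principle A.
*Ahmad₄* does not c-command the anaphor → cannot bind it.
*[Ahmad₄'s mentor]₅* c-commands the anaphor within its binding domain → licit binder.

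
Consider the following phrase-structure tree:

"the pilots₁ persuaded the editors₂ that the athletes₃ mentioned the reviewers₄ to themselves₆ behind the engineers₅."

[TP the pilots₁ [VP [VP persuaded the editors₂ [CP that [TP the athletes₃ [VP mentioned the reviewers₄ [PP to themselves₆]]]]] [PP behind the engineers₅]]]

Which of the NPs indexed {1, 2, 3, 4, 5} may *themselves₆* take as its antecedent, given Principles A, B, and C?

{3, 4}

*themselves* is an anaphor, so Principle A applies: it must be bound in its binding domain.
Binding domain of *themselves₆*: the embedded TP, whose subject is the athletes₃.
*the pilots₁* c-commands the anaphor but is outside its binding domain → cannot satisfy Principle A.
*the editors₂* c-commands the anaphor but is outside its binding domain → cannot satisfy Principle A.
*the athletes₃* c-commands the anaphor within its binding domain → licit binder.
*the reviewers₄* c-commands the anaphor within its binding domain → licit binder.
*the engineers₅* does not c-command the anaphor → cannot bind it.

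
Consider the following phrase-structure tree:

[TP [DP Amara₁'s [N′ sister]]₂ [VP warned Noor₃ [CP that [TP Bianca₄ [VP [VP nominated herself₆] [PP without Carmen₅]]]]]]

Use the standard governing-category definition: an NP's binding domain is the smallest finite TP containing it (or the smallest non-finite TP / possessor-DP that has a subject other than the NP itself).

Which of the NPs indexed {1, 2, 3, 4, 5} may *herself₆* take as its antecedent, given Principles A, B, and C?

*herself* is an anaphor, so Principle A applies: it must be bound in its binding domain.
Binding domain of *herself₆*: the embedded TP, whose subject is Bianca₄.
*Amara₁* does not c-command the anaphor → cannot bind it.
*[Amara₁'s sister]₂* c-commands the anaphor but is outside its binding domain → cannot satisfy Principle A.
*Noor₃* c-commands the anaphor but is outside its binding domain → cannot satisfy Principle A.
*Bianca₄* c-commands the anaphor within its binding domain → licit binder.
*Carmen₅* does not c-command the anaphor → cannot bind it.

{4}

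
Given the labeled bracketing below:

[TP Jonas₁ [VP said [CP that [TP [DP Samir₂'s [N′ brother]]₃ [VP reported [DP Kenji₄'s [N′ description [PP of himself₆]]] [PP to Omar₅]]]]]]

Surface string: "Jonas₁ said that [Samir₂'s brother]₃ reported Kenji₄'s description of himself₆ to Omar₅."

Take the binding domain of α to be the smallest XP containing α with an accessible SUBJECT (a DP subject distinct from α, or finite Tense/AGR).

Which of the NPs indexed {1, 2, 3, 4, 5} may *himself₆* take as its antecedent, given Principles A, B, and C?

{4}

*himself* is an anaphor, so Principle A applies: it must be bound in its binding domain.
Binding domain of *himself₆*: the possessed DP, whose subject is Kenji₄.
*Jonas₁* c-commands the anaphor but is outside its binding domain → cannot satisfy Principle A.
*Samir₂* does not c-command the anaphor → cannot bind it.
*[Samir₂'s brother]₃* c-commands the anaphor but is outside its binding domain → cannot satisfy Principle A.
*Kenji₄* c-commands the anaphor within its binding domain → licit binder.
*Omar₅* does not c-command the anaphor → cannot bind it.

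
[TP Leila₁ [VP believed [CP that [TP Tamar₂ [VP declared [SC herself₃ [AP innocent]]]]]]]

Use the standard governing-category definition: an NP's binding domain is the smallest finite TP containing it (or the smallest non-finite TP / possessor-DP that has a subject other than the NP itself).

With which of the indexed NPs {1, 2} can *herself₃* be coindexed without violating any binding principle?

{2}

*herself* is an anaphor, so Principle A applies: it must be bound in its binding domain.
Binding domain of *herself₃*: the embedded TP, whose subject is Tamar₂.
*Leila₁* c-commands the anaphor but is outside its binding domain → cannot satisfy Principle A.
*Tamar₂* c-commands the anaphor within its binding domain → licit binder.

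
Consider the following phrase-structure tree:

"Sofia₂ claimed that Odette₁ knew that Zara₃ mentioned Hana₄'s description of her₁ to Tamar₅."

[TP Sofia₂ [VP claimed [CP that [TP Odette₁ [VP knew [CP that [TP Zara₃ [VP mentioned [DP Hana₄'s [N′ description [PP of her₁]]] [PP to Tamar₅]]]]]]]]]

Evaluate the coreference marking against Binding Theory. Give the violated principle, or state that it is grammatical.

grammatical

The two coindexed NPs are *Odette₁* and *her₁*.
*her₁* is a pronoun; its binding domain is the possessed DP, whose subject is Hana₄. Within that domain it is c-commanded only by *Hana₄*, which carries a different index — the pronoun is free locally, so Principle B holds.
*Odette₁* is an R-expression; *her₁* does not c-command it, and no other NP shares its index, so Principle C is satisfied.
All principles are respected.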